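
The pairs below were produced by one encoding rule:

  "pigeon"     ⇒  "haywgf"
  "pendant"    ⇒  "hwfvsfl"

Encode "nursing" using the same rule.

Compare letters: p→h is +18, i→a is +18, g→y is +18 — a constant shift. Every letter moves 18 places later in the alphabet, wrapping around z→a.
For nursing: n+18=f, u+18=m, r+18=j, s+18=k, i+18=a, n+18=f, g+18=y.

fmjkafy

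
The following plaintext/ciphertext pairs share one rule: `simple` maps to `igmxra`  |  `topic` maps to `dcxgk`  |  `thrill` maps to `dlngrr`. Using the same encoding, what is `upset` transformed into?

s(18)→i(8) and i(8)→g(6) fit y≡21x+20 (mod 26); the inverse of 21 mod 26 is 5. Each letter's alphabet position (a=0..z=25) is mapped through 21·x+20 mod 26 — an affine cipher.
Applying it to upset: u(20)→21·20+20≡24=y; p(15)→21·15+20≡23=x; s(18)→21·18+20≡8=i; e(4)→21·4+20≡0=a; t(19)→21·19+20≡3=d (all mod 26).

yxiad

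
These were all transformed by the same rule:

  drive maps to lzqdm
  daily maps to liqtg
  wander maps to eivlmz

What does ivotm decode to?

angle

Compare letters: d→l is +8, r→z is +8, i→q is +8 — a constant shift. It's a constant shift of +8 (ROT8).
Decoding ivotm: i−8=a, v−8=n, o−8=g, t−8=l, m−8=e.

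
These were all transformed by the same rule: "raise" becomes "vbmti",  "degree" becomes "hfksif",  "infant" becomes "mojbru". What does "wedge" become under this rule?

Shifts by position in raise: pos 0: r→v (+4), pos 1: a→b (+1), pos 2: i→m (+4), pos 3: s→t (+1) — repeating every 2. A repeating key of period 2 is used — shifts +4, +1 over and over.
Applying it to wedge: w+4=a, e+1=f, d+4=h, g+1=h, e+4=i.

afhhi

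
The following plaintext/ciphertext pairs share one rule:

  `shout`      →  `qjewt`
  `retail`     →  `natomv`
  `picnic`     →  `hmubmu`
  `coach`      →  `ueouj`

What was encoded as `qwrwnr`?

s(18)→q(16) and h(7)→j(9) fit y≡3x+14 (mod 26); the inverse of 3 mod 26 is 9. This is an affine cipher: with a=0,…,z=25, each position x becomes (3x+14) mod 26.
Undoing it on qwrwnr: q(16)→9·(16−14)≡18=s; w(22)→9·(22−14)≡20=u; r(17)→9·(17−14)≡1=b; w(22)→9·(22−14)≡20=u; n(13)→9·(13−14)≡17=r; r(17)→9·(17−14)≡1=b (all mod 26).

suburb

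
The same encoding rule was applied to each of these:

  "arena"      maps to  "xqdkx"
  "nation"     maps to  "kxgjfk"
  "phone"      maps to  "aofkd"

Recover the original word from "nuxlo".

a(0)→x(23) and r(17)→q(16) fit y≡21x+23 (mod 26); the inverse of 21 mod 26 is 5. Each letter's alphabet position (a=0..z=25) is mapped through 21·x+23 mod 26 — an affine cipher.
Decoding nuxlo: n(13)→5·(13−23)≡2=c; u(20)→5·(20−23)≡11=l; x(23)→5·(23−23)≡0=a; l(11)→5·(11−23)≡18=s; o(14)→5·(14−23)≡7=h (all mod 26).

clash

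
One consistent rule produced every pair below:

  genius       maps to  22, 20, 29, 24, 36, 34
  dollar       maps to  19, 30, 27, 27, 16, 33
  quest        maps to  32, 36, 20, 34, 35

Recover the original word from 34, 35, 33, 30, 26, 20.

g is letter #7 and maps to 22: an offset of 15. The number is (letter's place in the alphabet, a=1) + 15.
Undoing it on 34, 35, 33, 30, 26, 20: 34→(34−15)÷1=19=s, 35→(35−15)÷1=20=t, 33→(33−15)÷1=18=r, 30→(30−15)÷1=15=o, 26→(26−15)÷1=11=k, 20→(20−15)÷1=5=e.

stroke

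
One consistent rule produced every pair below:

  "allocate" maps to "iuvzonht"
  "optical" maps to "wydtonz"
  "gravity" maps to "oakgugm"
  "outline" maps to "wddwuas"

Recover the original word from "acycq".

In allocate: a→i is +8, l→u is +9, l→v is +10, o→z is +11 — the shift increases by 1 each position. The shift increases by 1 at each position, starting from +8: 8, 9, 10, ….
Reversing it on acycq: a−8=s, c−9=t, y−10=o, c−11=r, q−12=e.

store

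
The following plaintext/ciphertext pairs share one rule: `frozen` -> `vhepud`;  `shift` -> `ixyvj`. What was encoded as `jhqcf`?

Compare letters: f→v is +16, r→h is +16, o→e is +16 — a constant shift. Every letter moves 16 places later in the alphabet, wrapping around z→a.
Undoing it on jhqcf: j−16=t, h−16=r, q−16=a, c−16=m, f−16=p.

tramp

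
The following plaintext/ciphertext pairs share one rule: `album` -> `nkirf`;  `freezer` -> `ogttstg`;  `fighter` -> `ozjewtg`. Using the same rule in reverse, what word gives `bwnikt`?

a(0)→n(13) and l(11)→k(10) fit y≡21x+13 (mod 26); the inverse of 21 mod 26 is 5. Treating letters as 0–25, the rule is x ↦ 21x + 13 (mod 26).
Reversing it on bwnikt: b(1)→5·(1−13)≡18=s; w(22)→5·(22−13)≡19=t; n(13)→5·(13−13)≡0=a; i(8)→5·(8−13)≡1=b; k(10)→5·(10−13)≡11=l; t(19)→5·(19−13)≡4=e (all mod 26).

stable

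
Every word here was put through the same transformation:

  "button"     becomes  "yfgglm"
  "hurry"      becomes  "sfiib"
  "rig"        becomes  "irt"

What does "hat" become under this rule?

szg

Each letter is replaced by its mirror in the alphabet: a↔z, b↔y, c↔x, and so on (the Atbash cipher).
Applying it to hat: h↔s, a↔z, t↔g.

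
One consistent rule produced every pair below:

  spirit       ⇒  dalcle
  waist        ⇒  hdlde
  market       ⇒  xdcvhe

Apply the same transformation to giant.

The shift depends on letter class: consonant s→d is +11, but vowel i→l is +3. The rule splits by letter class: vowels +3, consonants +11.
For giant: g(cons)+11=r, i(vowel)+3=l, a(vowel)+3=d, n(cons)+11=y, t(cons)+11=e.

rldye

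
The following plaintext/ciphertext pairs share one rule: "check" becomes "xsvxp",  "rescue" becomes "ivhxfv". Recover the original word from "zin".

Each pair mirrors across the alphabet (c↔x, h↔s, e↔v): positions sum to 25. Letters are reflected about the middle of the alphabet (position → 25−position): Atbash.
Decoding zin: z↔a, i↔r, n↔m.

arm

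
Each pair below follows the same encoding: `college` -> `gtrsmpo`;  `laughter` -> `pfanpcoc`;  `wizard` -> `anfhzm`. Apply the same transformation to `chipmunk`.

Letter i (0-indexed) is shifted by i+4, so successive shifts are 4, 5, 6, ….
On chipmunk: c+4=g, h+5=m, i+6=o, p+7=w, m+8=u, u+9=d, n+10=x, k+11=v.

gmowudxv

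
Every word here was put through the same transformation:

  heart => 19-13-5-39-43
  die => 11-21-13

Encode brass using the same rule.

7-39-5-41-41

h(#8)→19 and e(#5)→13: differences scale by 2, so n = 2·pos + 3. With a=1..z=26, the number is 2·pos + 3.
On brass: b=2→7, r=18→39, a=1→5, s=19→41, s=19→41.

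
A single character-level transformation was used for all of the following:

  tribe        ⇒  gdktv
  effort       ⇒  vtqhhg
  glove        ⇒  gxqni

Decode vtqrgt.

report

The output letters match the input read backwards, each shifted +2: tribe reversed is ebirt. Two steps: reverse the string, then apply a Caesar shift of +2.
Decoding vtqrgt: shift back: v−2=t, t−2=r, q−2=o, r−2=p, g−2=e, t−2=r → troper; then reverse → report.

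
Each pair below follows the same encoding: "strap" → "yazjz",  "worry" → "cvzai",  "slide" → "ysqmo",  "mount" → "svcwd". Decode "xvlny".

The shift increases by 1 at each position, starting from +6: 6, 7, 8, ….
Decoding xvlny: x−6=r, v−7=o, l−8=d, n−9=e, y−10=o.

rodeo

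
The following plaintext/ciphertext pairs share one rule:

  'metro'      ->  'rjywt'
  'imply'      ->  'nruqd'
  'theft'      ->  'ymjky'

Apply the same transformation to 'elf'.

jqk

Compare letters: m→r is +5, e→j is +5, t→y is +5 — a constant shift. This is a Caesar cipher with shift 5.
On elf: e+5=j, l+5=q, f+5=k.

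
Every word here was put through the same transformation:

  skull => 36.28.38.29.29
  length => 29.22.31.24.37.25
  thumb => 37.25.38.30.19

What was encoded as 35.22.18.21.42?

ready

Letters become their 1-based position plus 17 (so a→18, b→19, …).
Undoing it on 35.22.18.21.42: 35→(35−17)÷1=18=r, 22→(22−17)÷1=5=e, 18→(18−17)÷1=1=a, 21→(21−17)÷1=4=d, 42→(42−17)÷1=25=y.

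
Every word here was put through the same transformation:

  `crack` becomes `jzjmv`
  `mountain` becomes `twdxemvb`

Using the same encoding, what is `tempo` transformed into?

In crack: c→j is +7, r→z is +8, a→j is +9, c→m is +10 — the shift increases by 1 each position. Letter i (0-indexed) is shifted by i+7, so successive shifts are 7, 8, 9, ….
On tempo: t+7=a, e+8=m, m+9=v, p+10=z, o+11=z.

amvzz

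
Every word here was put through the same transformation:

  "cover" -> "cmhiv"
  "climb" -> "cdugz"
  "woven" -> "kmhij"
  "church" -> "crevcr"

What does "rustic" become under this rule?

Each letter's alphabet position (a=0..z=25) is mapped through 3·x+22 mod 26 — an affine cipher.
For rustic: r(17)→3·17+22≡21=v; u(20)→3·20+22≡4=e; s(18)→3·18+22≡24=y; t(19)→3·19+22≡1=b; i(8)→3·8+22≡20=u; c(2)→3·2+22≡2=c (all mod 26).

veybuc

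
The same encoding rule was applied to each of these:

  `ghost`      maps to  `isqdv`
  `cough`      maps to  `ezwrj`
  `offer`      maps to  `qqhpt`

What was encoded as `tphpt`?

A repeating key of period 2 is used — shifts +2, +11 over and over.
Decoding tphpt: t−2=r, p−11=e, h−2=f, p−11=e, t−2=r.

refer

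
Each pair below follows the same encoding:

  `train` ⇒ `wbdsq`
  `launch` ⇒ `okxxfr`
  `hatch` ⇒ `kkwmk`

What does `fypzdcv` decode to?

compass

Shifts by position in train: pos 0: t→w (+3), pos 1: r→b (+10), pos 2: a→d (+3), pos 3: i→s (+10) — repeating every 2. The shifts repeat in a cycle of length 2: positions 0,1,… shift by +3, +10, then the pattern repeats.
Decoding fypzdcv: f−3=c, y−10=o, p−3=m, z−10=p, d−3=a, c−10=s, v−3=s.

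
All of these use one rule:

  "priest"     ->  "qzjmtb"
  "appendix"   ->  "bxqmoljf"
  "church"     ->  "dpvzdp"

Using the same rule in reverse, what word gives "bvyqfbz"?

anxiety

A repeating key of period 2 is used — shifts +1, +8 over and over.
Undoing it on bvyqfbz: b−1=a, v−8=n, y−1=x, q−8=i, f−1=e, b−8=t, z−1=y.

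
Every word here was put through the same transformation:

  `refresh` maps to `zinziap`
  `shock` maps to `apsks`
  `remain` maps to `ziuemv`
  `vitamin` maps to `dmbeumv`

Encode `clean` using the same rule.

The shift depends on letter class: consonant r→z is +8, but vowel e→i is +4. Two shifts are in play — +4 for a/e/i/o/u, +8 for every other letter.
Applying it to clean: c(cons)+8=k, l(cons)+8=t, e(vowel)+4=i, a(vowel)+4=e, n(cons)+8=v.

ktiev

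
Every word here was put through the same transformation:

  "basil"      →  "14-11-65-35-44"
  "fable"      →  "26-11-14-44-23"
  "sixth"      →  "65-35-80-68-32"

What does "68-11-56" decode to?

tap

With a=1..z=26, the number is 3·pos + 8.
Reversing it on 68-11-56: 68→(68−8)÷3=20=t, 11→(11−8)÷3=1=a, 56→(56−8)÷3=16=p.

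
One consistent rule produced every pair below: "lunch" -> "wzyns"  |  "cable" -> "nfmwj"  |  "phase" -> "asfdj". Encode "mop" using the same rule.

The shift depends on letter class: consonant l→w is +11, but vowel u→z is +5. The rule splits by letter class: vowels +5, consonants +11.
On mop: m(cons)+11=x, o(vowel)+5=t, p(cons)+11=a.

xta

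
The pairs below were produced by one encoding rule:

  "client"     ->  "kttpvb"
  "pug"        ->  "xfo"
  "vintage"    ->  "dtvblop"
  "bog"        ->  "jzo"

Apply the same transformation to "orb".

zzj

Two shifts are in play — +11 for a/e/i/o/u, +8 for every other letter.
For orb: o(vowel)+11=z, r(cons)+8=z, b(cons)+8=j.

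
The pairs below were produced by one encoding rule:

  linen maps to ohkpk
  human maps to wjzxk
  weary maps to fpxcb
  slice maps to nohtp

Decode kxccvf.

narrow

l(11)→o(14) and i(8)→h(7) fit y≡11x+23 (mod 26); the inverse of 11 mod 26 is 19. This is an affine cipher: with a=0,…,z=25, each position x becomes (11x+23) mod 26.
Reversing it on kxccvf: k(10)→19·(10−23)≡13=n; x(23)→19·(23−23)≡0=a; c(2)→19·(2−23)≡17=r; c(2)→19·(2−23)≡17=r; v(21)→19·(21−23)≡14=o; f(5)→19·(5−23)≡22=w (all mod 26).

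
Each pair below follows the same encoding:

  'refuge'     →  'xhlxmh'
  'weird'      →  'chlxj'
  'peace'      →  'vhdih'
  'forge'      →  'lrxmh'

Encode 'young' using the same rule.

erxtm

Two shifts are in play — +3 for a/e/i/o/u, +6 for every other letter.
On young: y(cons)+6=e, o(vowel)+3=r, u(vowel)+3=x, n(cons)+6=t, g(cons)+6=m.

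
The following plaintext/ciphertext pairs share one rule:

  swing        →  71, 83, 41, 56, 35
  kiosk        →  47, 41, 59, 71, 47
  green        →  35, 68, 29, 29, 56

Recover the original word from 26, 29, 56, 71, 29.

dense

With a=1..z=26, the number is 3·pos + 14.
Undoing it on 26, 29, 56, 71, 29: 26→(26−14)÷3=4=d, 29→(29−14)÷3=5=e, 56→(56−14)÷3=14=n, 71→(71−14)÷3=19=s, 29→(29−14)÷3=5=e.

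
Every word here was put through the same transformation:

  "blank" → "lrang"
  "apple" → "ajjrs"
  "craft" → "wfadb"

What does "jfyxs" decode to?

b(1)→l(11) and l(11)→r(17) fit y≡11x+0 (mod 26); the inverse of 11 mod 26 is 19. Treating letters as 0–25, the rule is x ↦ 11x + 0 (mod 26).
Reversing it on jfyxs: j(9)→19·(9−0)≡15=p; f(5)→19·(5−0)≡17=r; y(24)→19·(24−0)≡14=o; x(23)→19·(23−0)≡21=v; s(18)→19·(18−0)≡4=e (all mod 26).

prove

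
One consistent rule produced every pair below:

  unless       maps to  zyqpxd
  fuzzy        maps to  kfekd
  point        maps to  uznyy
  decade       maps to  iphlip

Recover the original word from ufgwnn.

Shifts by position in unless: pos 0: u→z (+5), pos 1: n→y (+11), pos 2: l→q (+5), pos 3: e→p (+11) — repeating every 2. A repeating key of period 2 is used — shifts +5, +11 over and over.
Reversing it on ufgwnn: u−5=p, f−11=u, g−5=b, w−11=l, n−5=i, n−11=c.

public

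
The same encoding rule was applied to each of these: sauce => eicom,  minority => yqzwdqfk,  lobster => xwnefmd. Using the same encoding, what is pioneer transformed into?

bqwzmmd

The shift depends on letter class: consonant s→e is +12, but vowel a→i is +8. Vowels shift forward by 8 and consonants shift forward by 12.
Applying it to pioneer: p(cons)+12=b, i(vowel)+8=q, o(vowel)+8=w, n(cons)+12=z, e(vowel)+8=m, e(vowel)+8=m, r(cons)+12=d.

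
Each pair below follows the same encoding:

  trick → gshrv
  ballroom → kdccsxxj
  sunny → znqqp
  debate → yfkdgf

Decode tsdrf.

t(19)→g(6) and r(17)→s(18) fit y≡7x+3 (mod 26); the inverse of 7 mod 26 is 15. Treating letters as 0–25, the rule is x ↦ 7x + 3 (mod 26).
Decoding tsdrf: t(19)→15·(19−3)≡6=g; s(18)→15·(18−3)≡17=r; d(3)→15·(3−3)≡0=a; r(17)→15·(17−3)≡2=c; f(5)→15·(5−3)≡4=e (all mod 26).

grace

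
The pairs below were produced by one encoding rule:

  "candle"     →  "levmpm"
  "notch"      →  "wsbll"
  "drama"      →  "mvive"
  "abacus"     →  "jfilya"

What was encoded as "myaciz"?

It's a Vigenère-style cipher with numeric key [9,4,8]: position i shifts by key[i mod 3].
Undoing it on myaciz: m−9=d, y−4=u, a−8=s, c−9=t, i−4=e, z−8=r.

duster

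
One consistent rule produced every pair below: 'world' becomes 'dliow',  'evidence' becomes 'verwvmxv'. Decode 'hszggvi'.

Each pair mirrors across the alphabet (w↔d, o↔l, r↔i): positions sum to 25. This is the alphabet-reversal cipher (Atbash): a becomes z, b becomes y, etc.
Undoing it on hszggvi: h↔s, s↔h, z↔a, g↔t, g↔t, v↔e, i↔r.

shatter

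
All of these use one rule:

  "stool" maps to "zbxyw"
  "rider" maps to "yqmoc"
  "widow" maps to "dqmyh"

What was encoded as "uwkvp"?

In stool: s→z is +7, t→b is +8, o→x is +9, o→y is +10 — the shift increases by 1 each position. Each letter shifts forward by (position + 7), i.e. 7, 8, 9, … — the shift grows by one for each successive letter.
Decoding uwkvp: u−7=n, w−8=o, k−9=b, v−10=l, p−11=e.

noble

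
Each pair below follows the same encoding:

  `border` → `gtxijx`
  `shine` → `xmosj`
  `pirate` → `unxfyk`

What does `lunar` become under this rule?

qztfw

Shifts by position in border: pos 0: b→g (+5), pos 1: o→t (+5), pos 2: r→x (+6), pos 3: d→i (+5), pos 4: e→j (+5), pos 5: r→x (+6) — repeating every 3. The shifts repeat in a cycle of length 3: positions 0,1,… shift by +5, +5, +6, then the pattern repeats.
For lunar: l+5=q, u+5=z, n+6=t, a+5=f, r+5=w.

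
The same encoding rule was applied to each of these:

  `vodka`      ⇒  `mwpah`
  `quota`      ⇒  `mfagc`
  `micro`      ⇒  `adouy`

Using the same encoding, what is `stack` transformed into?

womfe

Read the word backwards and shift each letter +12.
Applying it to stack: reverse → kcats; then shift: k+12=w, c+12=o, a+12=m, t+12=f, s+12=e.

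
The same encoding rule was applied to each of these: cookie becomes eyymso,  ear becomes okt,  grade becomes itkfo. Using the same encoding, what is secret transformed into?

uoetov

The shift depends on letter class: consonant c→e is +2, but vowel o→y is +10. Two shifts are in play — +10 for a/e/i/o/u, +2 for every other letter.
For secret: s(cons)+2=u, e(vowel)+10=o, c(cons)+2=e, r(cons)+2=t, e(vowel)+10=o, t(cons)+2=v.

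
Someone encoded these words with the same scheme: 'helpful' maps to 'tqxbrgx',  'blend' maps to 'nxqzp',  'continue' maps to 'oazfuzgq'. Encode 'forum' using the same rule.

radgy

Compare letters: h→t is +12, e→q is +12, l→x is +12 — a constant shift. It's a constant shift of +12 (ROT12).
On forum: f+12=r, o+12=a, r+12=d, u+12=g, m+12=y.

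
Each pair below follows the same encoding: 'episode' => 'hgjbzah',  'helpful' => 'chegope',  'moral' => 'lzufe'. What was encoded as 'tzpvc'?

cough

e(4)→h(7) and p(15)→g(6) fit y≡7x+5 (mod 26); the inverse of 7 mod 26 is 15. This is an affine cipher: with a=0,…,z=25, each position x becomes (7x+5) mod 26.
Undoing it on tzpvc: t(19)→15·(19−5)≡2=c; z(25)→15·(25−5)≡14=o; p(15)→15·(15−5)≡20=u; v(21)→15·(21−5)≡6=g; c(2)→15·(2−5)≡7=h (all mod 26).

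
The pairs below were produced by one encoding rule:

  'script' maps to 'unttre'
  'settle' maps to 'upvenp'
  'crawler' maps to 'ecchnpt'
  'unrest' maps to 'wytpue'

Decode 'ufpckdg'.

sunrise

Shifts by position in script: pos 0: s→u (+2), pos 1: c→n (+11), pos 2: r→t (+2), pos 3: i→t (+11) — repeating every 2. The shifts repeat in a cycle of length 2: positions 0,1,… shift by +2, +11, then the pattern repeats.
Reversing it on ufpckdg: u−2=s, f−11=u, p−2=n, c−11=r, k−2=i, d−11=s, g−2=e.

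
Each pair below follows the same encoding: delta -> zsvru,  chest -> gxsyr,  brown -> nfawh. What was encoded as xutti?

happy

Treating letters as 0–25, the rule is x ↦ 19x + 20 (mod 26).
Decoding xutti: x(23)→11·(23−20)≡7=h; u(20)→11·(20−20)≡0=a; t(19)→11·(19−20)≡15=p; t(19)→11·(19−20)≡15=p; i(8)→11·(8−20)≡24=y (all mod 26).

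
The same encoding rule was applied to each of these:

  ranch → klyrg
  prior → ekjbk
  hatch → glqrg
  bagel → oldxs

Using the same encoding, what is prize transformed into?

ekjix

r(17)→k(10) and a(0)→l(11) fit y≡3x+11 (mod 26); the inverse of 3 mod 26 is 9. Treating letters as 0–25, the rule is x ↦ 3x + 11 (mod 26).
Applying it to prize: p(15)→3·15+11≡4=e; r(17)→3·17+11≡10=k; i(8)→3·8+11≡9=j; z(25)→3·25+11≡8=i; e(4)→3·4+11≡23=x (all mod 26).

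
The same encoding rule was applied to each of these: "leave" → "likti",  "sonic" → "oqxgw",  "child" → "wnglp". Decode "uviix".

green

l(11)→l(11) and e(4)→i(8) fit y≡19x+10 (mod 26); the inverse of 19 mod 26 is 11. This is an affine cipher: with a=0,…,z=25, each position x becomes (19x+10) mod 26.
Decoding uviix: u(20)→11·(20−10)≡6=g; v(21)→11·(21−10)≡17=r; i(8)→11·(8−10)≡4=e; i(8)→11·(8−10)≡4=e; x(23)→11·(23−10)≡13=n (all mod 26).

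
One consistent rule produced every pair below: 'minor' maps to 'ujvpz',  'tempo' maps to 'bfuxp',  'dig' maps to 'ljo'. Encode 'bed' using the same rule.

Vowels shift forward by 1 and consonants shift forward by 8.
Applying it to bed: b(cons)+8=j, e(vowel)+1=f, d(cons)+8=l.

jfl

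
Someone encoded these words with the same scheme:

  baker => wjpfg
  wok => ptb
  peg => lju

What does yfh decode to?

cat

Two steps: reverse the string, then apply a Caesar shift of +5.
Reversing it on yfh: shift back: y−5=t, f−5=a, h−5=c → tac; then reverse → cat.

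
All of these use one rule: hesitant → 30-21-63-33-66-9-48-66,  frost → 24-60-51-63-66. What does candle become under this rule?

h(#8)→30 and e(#5)→21: differences scale by 3, so n = 3·pos + 6. The formula is n = 3×(alphabet index, a=1) + 6.
Applying it to candle: c=3→15, a=1→9, n=14→48, d=4→18, l=12→42, e=5→21.

15-9-48-18-42-21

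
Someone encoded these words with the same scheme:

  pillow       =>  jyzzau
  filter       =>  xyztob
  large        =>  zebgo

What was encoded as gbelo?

p(15)→j(9) and i(8)→y(24) fit y≡9x+4 (mod 26); the inverse of 9 mod 26 is 3. Treating letters as 0–25, the rule is x ↦ 9x + 4 (mod 26).
Reversing it on gbelo: g(6)→3·(6−4)≡6=g; b(1)→3·(1−4)≡17=r; e(4)→3·(4−4)≡0=a; l(11)→3·(11−4)≡21=v; o(14)→3·(14−4)≡4=e (all mod 26).

grave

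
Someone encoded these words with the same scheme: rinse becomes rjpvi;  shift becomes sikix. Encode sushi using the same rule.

svukm

In rinse: r→r is +0, i→j is +1, n→p is +2, s→v is +3 — the shift increases by 1 each position. Letter i (0-indexed) is shifted by i+0, so successive shifts are 0, 1, 2, ….
Applying it to sushi: s+0=s, u+1=v, s+2=u, h+3=k, i+4=m.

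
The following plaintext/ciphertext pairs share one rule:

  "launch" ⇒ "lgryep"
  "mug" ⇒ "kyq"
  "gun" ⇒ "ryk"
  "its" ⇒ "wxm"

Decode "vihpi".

The output letters match the input read backwards, each shifted +4: launch reversed is hcnual. Two steps: reverse the string, then apply a Caesar shift of +4.
Decoding vihpi: shift back: v−4=r, i−4=e, h−4=d, p−4=l, i−4=e → redle; then reverse → elder.

elder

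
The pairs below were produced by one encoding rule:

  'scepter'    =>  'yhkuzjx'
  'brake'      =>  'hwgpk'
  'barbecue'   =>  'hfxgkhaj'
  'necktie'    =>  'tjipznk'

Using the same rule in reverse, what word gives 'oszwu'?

Shifts by position in scepter: pos 0: s→y (+6), pos 1: c→h (+5), pos 2: e→k (+6), pos 3: p→u (+5) — repeating every 2. It's a Vigenère-style cipher with numeric key [6,5]: position i shifts by key[i mod 2].
Undoing it on oszwu: o−6=i, s−5=n, z−6=t, w−5=r, u−6=o.

intro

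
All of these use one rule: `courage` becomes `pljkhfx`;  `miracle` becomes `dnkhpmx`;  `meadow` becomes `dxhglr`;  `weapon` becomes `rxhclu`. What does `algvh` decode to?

This is an affine cipher: with a=0,…,z=25, each position x becomes (17x+7) mod 26.
Decoding algvh: a(0)→23·(0−7)≡21=v; l(11)→23·(11−7)≡14=o; g(6)→23·(6−7)≡3=d; v(21)→23·(21−7)≡10=k; h(7)→23·(7−7)≡0=a (all mod 26).

vodka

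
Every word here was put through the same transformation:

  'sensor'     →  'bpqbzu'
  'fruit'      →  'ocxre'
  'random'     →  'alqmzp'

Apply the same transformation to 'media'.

Shifts by position in sensor: pos 0: s→b (+9), pos 1: e→p (+11), pos 2: n→q (+3), pos 3: s→b (+9), pos 4: o→z (+11), pos 5: r→u (+3) — repeating every 3. The shifts repeat in a cycle of length 3: positions 0,1,… shift by +9, +11, +3, then the pattern repeats.
Applying it to media: m+9=v, e+11=p, d+3=g, i+9=r, a+11=l.

vpgrl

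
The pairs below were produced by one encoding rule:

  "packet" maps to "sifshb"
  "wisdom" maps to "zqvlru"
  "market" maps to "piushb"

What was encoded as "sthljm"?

The shifts repeat in a cycle of length 2: positions 0,1,… shift by +3, +8, then the pattern repeats.
Decoding sthljm: s−3=p, t−8=l, h−3=e, l−8=d, j−3=g, m−8=e.

pledge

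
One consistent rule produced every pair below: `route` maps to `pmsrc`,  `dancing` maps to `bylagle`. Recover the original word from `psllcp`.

runner

Compare letters: r→p is +24, o→m is +24, u→s is +24 — a constant shift. It's a constant shift of +24 (ROT24).
Undoing it on psllcp: p−24=r, s−24=u, l−24=n, l−24=n, c−24=e, p−24=r.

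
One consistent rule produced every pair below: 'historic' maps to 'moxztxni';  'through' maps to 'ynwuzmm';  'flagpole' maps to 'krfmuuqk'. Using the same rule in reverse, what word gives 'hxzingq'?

Shifts by position in historic: pos 0: h→m (+5), pos 1: i→o (+6), pos 2: s→x (+5), pos 3: t→z (+6) — repeating every 2. The shifts repeat in a cycle of length 2: positions 0,1,… shift by +5, +6, then the pattern repeats.
Reversing it on hxzingq: h−5=c, x−6=r, z−5=u, i−6=c, n−5=i, g−6=a, q−5=l.

crucial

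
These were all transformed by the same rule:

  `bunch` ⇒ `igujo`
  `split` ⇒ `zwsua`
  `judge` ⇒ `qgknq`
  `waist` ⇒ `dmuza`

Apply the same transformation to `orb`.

Vowels shift forward by 12 and consonants shift forward by 7.
On orb: o(vowel)+12=a, r(cons)+7=y, b(cons)+7=i.

ayi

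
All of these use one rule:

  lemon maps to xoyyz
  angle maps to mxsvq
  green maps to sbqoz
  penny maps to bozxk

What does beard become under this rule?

nombp

It's a Vigenère-style cipher with numeric key [12,10]: position i shifts by key[i mod 2].
On beard: b+12=n, e+10=o, a+12=m, r+10=b, d+12=p.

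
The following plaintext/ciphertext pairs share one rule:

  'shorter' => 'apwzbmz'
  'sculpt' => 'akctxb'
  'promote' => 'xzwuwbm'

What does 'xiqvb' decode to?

paint

Compare letters: s→a is +8, h→p is +8, o→w is +8 — a constant shift. It's a constant shift of +8 (ROT8).
Reversing it on xiqvb: x−8=p, i−8=a, q−8=i, v−8=n, b−8=t.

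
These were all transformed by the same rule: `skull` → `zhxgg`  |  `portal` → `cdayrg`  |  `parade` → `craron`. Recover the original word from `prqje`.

cabin

s(18)→z(25) and k(10)→h(7) fit y≡25x+17 (mod 26); the inverse of 25 mod 26 is 25. This is an affine cipher: with a=0,…,z=25, each position x becomes (25x+17) mod 26.
Decoding prqje: p(15)→25·(15−17)≡2=c; r(17)→25·(17−17)≡0=a; q(16)→25·(16−17)≡1=b; j(9)→25·(9−17)≡8=i; e(4)→25·(4−17)≡13=n (all mod 26).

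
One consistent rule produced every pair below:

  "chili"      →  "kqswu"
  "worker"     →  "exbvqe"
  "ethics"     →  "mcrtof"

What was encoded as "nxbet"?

In chili: c→k is +8, h→q is +9, i→s is +10, l→w is +11 — the shift increases by 1 each position. The shift increases by 1 at each position, starting from +8: 8, 9, 10, ….
Decoding nxbet: n−8=f, x−9=o, b−10=r, e−11=t, t−12=h.

forth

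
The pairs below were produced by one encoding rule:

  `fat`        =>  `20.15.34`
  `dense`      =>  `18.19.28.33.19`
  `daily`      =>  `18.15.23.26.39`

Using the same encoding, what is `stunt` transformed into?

Letters become their 1-based position plus 14 (so a→15, b→16, …).
For stunt: s=19→33, t=20→34, u=21→35, n=14→28, t=20→34.

33.34.35.28.34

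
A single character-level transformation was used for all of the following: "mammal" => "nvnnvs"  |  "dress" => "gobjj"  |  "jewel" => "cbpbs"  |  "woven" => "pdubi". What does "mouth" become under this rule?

m(12)→n(13) and a(0)→v(21) fit y≡21x+21 (mod 26); the inverse of 21 mod 26 is 5. Treating letters as 0–25, the rule is x ↦ 21x + 21 (mod 26).
For mouth: m(12)→21·12+21≡13=n; o(14)→21·14+21≡3=d; u(20)→21·20+21≡25=z; t(19)→21·19+21≡4=e; h(7)→21·7+21≡12=m (all mod 26).

ndzem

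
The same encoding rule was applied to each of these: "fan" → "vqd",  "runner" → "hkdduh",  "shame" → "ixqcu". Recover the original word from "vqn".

fax

Compare letters: f→v is +16, a→q is +16, n→d is +16 — a constant shift. Each letter is shifted forward by 16 in the alphabet (a Caesar shift of +16).
Reversing it on vqn: v−16=f, q−16=a, n−16=x.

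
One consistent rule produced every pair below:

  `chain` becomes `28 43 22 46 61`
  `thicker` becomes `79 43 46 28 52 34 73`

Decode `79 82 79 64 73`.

c(#3)→28 and h(#8)→43: differences scale by 3, so n = 3·pos + 19. Each letter becomes 3×(its alphabet position, a=1..z=26) + 19.
Decoding 79 82 79 64 73: 79→(79−19)÷3=20=t, 82→(82−19)÷3=21=u, 79→(79−19)÷3=20=t, 64→(64−19)÷3=15=o, 73→(73−19)÷3=18=r.

tutor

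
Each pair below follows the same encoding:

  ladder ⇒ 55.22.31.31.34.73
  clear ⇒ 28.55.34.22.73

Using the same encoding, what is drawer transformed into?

l(#12)→55 and a(#1)→22: differences scale by 3, so n = 3·pos + 19. The formula is n = 3×(alphabet index, a=1) + 19.
Applying it to drawer: d=4→31, r=18→73, a=1→22, w=23→88, e=5→34, r=18→73.

31.73.22.88.34.73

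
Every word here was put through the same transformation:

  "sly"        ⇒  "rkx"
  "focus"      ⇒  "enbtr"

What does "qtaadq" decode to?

rubber

Compare letters: s→r is +25, l→k is +25, y→x is +25 — a constant shift. Every letter moves 25 places later in the alphabet, wrapping around z→a.
Undoing it on qtaadq: q−25=r, t−25=u, a−25=b, a−25=b, d−25=e, q−25=r.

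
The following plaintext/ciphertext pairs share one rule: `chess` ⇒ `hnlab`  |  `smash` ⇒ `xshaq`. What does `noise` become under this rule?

supan

Letter i (0-indexed) is shifted by i+5, so successive shifts are 5, 6, 7, ….
On noise: n+5=s, o+6=u, i+7=p, s+8=a, e+9=n.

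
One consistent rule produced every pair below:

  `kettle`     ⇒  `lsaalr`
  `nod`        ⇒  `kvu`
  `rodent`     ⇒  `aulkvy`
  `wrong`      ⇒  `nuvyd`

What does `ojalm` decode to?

fetch

The output letters match the input read backwards, each shifted +7: kettle reversed is elttek. Two steps: reverse the string, then apply a Caesar shift of +7.
Decoding ojalm: shift back: o−7=h, j−7=c, a−7=t, l−7=e, m−7=f → hctef; then reverse → fetch.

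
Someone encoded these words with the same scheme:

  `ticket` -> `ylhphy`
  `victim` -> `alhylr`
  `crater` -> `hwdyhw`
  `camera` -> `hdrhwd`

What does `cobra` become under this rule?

hrgwd

Vowels shift forward by 3 and consonants shift forward by 5.
Applying it to cobra: c(cons)+5=h, o(vowel)+3=r, b(cons)+5=g, r(cons)+5=w, a(vowel)+3=d.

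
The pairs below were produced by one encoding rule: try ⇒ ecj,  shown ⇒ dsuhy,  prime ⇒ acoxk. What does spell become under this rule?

dakww

Two shifts are in play — +6 for a/e/i/o/u, +11 for every other letter.
For spell: s(cons)+11=d, p(cons)+11=a, e(vowel)+6=k, l(cons)+11=w, l(cons)+11=w.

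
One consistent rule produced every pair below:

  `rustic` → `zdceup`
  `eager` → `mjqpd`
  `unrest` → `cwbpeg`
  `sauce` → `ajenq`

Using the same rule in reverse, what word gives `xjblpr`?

In rustic: r→z is +8, u→d is +9, s→c is +10, t→e is +11 — the shift increases by 1 each position. The shift increases by 1 at each position, starting from +8: 8, 9, 10, ….
Reversing it on xjblpr: x−8=p, j−9=a, b−10=r, l−11=a, p−12=d, r−13=e.

parade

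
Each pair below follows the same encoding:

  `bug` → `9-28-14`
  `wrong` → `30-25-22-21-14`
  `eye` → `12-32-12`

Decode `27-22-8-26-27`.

toast

The number is (letter's place in the alphabet, a=1) + 7.
Decoding 27-22-8-26-27: 27→(27−7)÷1=20=t, 22→(22−7)÷1=15=o, 8→(8−7)÷1=1=a, 26→(26−7)÷1=19=s, 27→(27−7)÷1=20=t.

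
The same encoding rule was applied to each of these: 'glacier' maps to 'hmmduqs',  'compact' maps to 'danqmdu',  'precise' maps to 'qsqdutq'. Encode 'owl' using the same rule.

The shift depends on letter class: consonant g→h is +1, but vowel a→m is +12. Vowels shift forward by 12 and consonants shift forward by 1.
For owl: o(vowel)+12=a, w(cons)+1=x, l(cons)+1=m.

axm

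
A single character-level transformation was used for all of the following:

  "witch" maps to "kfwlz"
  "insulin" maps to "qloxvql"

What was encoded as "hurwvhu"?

The word is reversed, then every letter is shifted forward by 3.
Undoing it on hurwvhu: shift back: h−3=e, u−3=r, r−3=o, w−3=t, v−3=s, h−3=e, u−3=r → erotser; then reverse → restore.

restore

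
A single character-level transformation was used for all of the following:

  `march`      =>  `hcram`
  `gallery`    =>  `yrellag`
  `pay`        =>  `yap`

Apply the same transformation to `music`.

cisum

The output letters match the input read backwards: march reversed is hcram. It's just the letters in reverse order.
On music: reverse → cisum.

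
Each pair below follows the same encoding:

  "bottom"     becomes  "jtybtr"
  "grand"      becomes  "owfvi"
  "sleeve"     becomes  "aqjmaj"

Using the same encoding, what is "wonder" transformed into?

etsljw

Shifts by position in bottom: pos 0: b→j (+8), pos 1: o→t (+5), pos 2: t→y (+5), pos 3: t→b (+8), pos 4: o→t (+5), pos 5: m→r (+5) — repeating every 3. A repeating key of period 3 is used — shifts +8, +5, +5 over and over.
On wonder: w+8=e, o+5=t, n+5=s, d+8=l, e+5=j, r+5=w.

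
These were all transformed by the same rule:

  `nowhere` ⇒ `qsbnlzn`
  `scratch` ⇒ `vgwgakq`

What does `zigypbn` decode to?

website

Letter i (0-indexed) is shifted by i+3, so successive shifts are 3, 4, 5, ….
Undoing it on zigypbn: z−3=w, i−4=e, g−5=b, y−6=s, p−7=i, b−8=t, n−9=e.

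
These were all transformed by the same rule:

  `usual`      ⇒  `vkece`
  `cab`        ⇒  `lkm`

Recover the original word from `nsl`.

The output letters match the input read backwards, each shifted +10: usual reversed is lausu. The word is reversed, then every letter is shifted forward by 10.
Decoding nsl: shift back: n−10=d, s−10=i, l−10=b → dib; then reverse → bid.

bid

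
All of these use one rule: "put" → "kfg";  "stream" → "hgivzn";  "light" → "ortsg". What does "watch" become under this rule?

dzgxs

Each pair mirrors across the alphabet (p↔k, u↔f, t↔g): positions sum to 25. Letters are reflected about the middle of the alphabet (position → 25−position): Atbash.
For watch: w↔d, a↔z, t↔g, c↔x, h↔s.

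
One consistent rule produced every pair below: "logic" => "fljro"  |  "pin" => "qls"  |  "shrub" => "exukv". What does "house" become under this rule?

hvxrk

The output letters match the input read backwards, each shifted +3: logic reversed is cigol. The word is reversed, then every letter is shifted forward by 3.
Applying it to house: reverse → esuoh; then shift: e+3=h, s+3=v, u+3=x, o+3=r, h+3=k.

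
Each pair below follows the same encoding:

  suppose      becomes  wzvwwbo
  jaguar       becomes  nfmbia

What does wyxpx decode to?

In suppose: s→w is +4, u→z is +5, p→v is +6, p→w is +7 — the shift increases by 1 each position. Each letter shifts forward by (position + 4), i.e. 4, 5, 6, … — the shift grows by one for each successive letter.
Reversing it on wyxpx: w−4=s, y−5=t, x−6=r, p−7=i, x−8=p.

strip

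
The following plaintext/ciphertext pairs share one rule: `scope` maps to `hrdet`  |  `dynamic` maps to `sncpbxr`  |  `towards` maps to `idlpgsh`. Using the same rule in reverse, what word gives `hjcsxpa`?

sundial

Compare letters: s→h is +15, c→r is +15, o→d is +15 — a constant shift. Every letter moves 15 places later in the alphabet, wrapping around z→a.
Reversing it on hjcsxpa: h−15=s, j−15=u, c−15=n, s−15=d, x−15=i, p−15=a, a−15=l.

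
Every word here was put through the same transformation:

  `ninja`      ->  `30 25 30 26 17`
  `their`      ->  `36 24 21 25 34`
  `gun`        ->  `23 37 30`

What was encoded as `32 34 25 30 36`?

print

n is letter #14 and maps to 30: an offset of 16. Letters become their 1-based position plus 16 (so a→17, b→18, …).
Undoing it on 32 34 25 30 36: 32→(32−16)÷1=16=p, 34→(34−16)÷1=18=r, 25→(25−16)÷1=9=i, 30→(30−16)÷1=14=n, 36→(36−16)÷1=20=t.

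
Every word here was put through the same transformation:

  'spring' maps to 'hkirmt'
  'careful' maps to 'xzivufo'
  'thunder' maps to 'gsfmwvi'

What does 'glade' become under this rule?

Each pair mirrors across the alphabet (s↔h, p↔k, r↔i): positions sum to 25. Letters are reflected about the middle of the alphabet (position → 25−position): Atbash.
For glade: g↔t, l↔o, a↔z, d↔w, e↔v.

tozwv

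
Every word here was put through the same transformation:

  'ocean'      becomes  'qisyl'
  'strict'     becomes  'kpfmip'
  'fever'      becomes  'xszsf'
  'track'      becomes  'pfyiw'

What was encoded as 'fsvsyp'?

Each letter's alphabet position (a=0..z=25) is mapped through 5·x+24 mod 26 — an affine cipher.
Undoing it on fsvsyp: f(5)→21·(5−24)≡17=r; s(18)→21·(18−24)≡4=e; v(21)→21·(21−24)≡15=p; s(18)→21·(18−24)≡4=e; y(24)→21·(24−24)≡0=a; p(15)→21·(15−24)≡19=t (all mod 26).

repeat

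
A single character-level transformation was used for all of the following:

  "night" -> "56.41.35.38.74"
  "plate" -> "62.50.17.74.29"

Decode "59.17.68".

oar

n(#14)→56 and i(#9)→41: differences scale by 3, so n = 3·pos + 14. The formula is n = 3×(alphabet index, a=1) + 14.
Decoding 59.17.68: 59→(59−14)÷3=15=o, 17→(17−14)÷3=1=a, 68→(68−14)÷3=18=r.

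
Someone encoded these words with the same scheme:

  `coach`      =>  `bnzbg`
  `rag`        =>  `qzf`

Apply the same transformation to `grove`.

Each letter is shifted forward by 25 in the alphabet (a Caesar shift of +25).
On grove: g+25=f, r+25=q, o+25=n, v+25=u, e+25=d.

fqnud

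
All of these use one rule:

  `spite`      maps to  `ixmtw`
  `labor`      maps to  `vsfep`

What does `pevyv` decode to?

rural

The output letters match the input read backwards, each shifted +4: spite reversed is etips. The word is reversed, then every letter is shifted forward by 4.
Undoing it on pevyv: shift back: p−4=l, e−4=a, v−4=r, y−4=u, v−4=r → larur; then reverse → rural.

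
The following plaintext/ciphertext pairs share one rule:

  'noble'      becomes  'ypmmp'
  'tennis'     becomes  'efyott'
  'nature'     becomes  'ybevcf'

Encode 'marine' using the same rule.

Shifts by position in noble: pos 0: n→y (+11), pos 1: o→p (+1), pos 2: b→m (+11), pos 3: l→m (+1) — repeating every 2. A repeating key of period 2 is used — shifts +11, +1 over and over.
Applying it to marine: m+11=x, a+1=b, r+11=c, i+1=j, n+11=y, e+1=f.

xbcjyf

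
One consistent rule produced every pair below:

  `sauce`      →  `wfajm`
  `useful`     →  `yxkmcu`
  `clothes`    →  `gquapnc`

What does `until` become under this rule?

The shift increases by 1 at each position, starting from +4: 4, 5, 6, ….
For until: u+4=y, n+5=s, t+6=z, i+7=p, l+8=t.

yszpt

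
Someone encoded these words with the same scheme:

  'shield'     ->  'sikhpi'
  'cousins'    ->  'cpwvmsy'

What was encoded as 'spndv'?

In shield: s→s is +0, h→i is +1, i→k is +2, e→h is +3 — the shift increases by 1 each position. The shift increases by 1 at each position, starting from +0: 0, 1, 2, ….
Reversing it on spndv: s−0=s, p−1=o, n−2=l, d−3=a, v−4=r.

solar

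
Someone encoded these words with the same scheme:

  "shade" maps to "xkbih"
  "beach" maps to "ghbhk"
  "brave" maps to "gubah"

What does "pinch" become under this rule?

A repeating key of period 3 is used — shifts +5, +3, +1 over and over.
For pinch: p+5=u, i+3=l, n+1=o, c+5=h, h+3=k.

ulohk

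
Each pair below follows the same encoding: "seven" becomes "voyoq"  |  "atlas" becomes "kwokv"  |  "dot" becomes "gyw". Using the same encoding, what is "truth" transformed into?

The shift depends on letter class: consonant s→v is +3, but vowel e→o is +10. Two shifts are in play — +10 for a/e/i/o/u, +3 for every other letter.
On truth: t(cons)+3=w, r(cons)+3=u, u(vowel)+10=e, t(cons)+3=w, h(cons)+3=k.

wuewk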